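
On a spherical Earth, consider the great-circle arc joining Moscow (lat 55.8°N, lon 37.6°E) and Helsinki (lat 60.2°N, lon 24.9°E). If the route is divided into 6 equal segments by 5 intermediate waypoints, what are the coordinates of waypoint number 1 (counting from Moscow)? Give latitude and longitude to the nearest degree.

≈ lat 57°N, lon 36°E

Convert each endpoint to a unit vector on the sphere (x = cos φ cos λ, y = cos φ sin λ, z = sin φ).
The central angle between the endpoints is δ = arccos(p₁·p₂) ≈ 0.140 rad (8.0°).
Interpolate at f = 1/6 with slerp weights a = sin((1−f)δ)/sin δ ≈ 0.834, b = sin(fδ)/sin δ ≈ 0.167.
p = a·p₁ + b·p₂ ≈ (0.447, 0.321, 0.835); φ = arcsin(p_z) ≈ 56.62°, λ = atan2(p_y, p_x) ≈ 35.70°.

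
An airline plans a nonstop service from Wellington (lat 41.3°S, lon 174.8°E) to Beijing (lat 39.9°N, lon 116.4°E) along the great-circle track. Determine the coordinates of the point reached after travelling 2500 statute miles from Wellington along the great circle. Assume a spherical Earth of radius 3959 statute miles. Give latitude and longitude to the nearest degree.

From cos δ = sin φ₁ sin φ₂ + cos φ₁ cos φ₂ cos Δλ, the central angle is δ ≈ 1.692 rad (97.0°). The total great-circle distance is δ·R ≈ 1.692 × 3959 ≈ 6700 mi, so the target fraction is f = 2500/6700 ≈ 0.373.
Interpolate at f ≈ 0.373 with slerp weights a = sin((1−f)δ)/sin δ ≈ 0.879, b = sin(fδ)/sin δ ≈ 0.595.
p = a·p₁ + b·p₂ ≈ (-0.861, 0.469, -0.199); φ = arcsin(p_z) ≈ -11.47°, λ = atan2(p_y, p_x) ≈ 151.44°.

≈ lat 11°S, lon 151°E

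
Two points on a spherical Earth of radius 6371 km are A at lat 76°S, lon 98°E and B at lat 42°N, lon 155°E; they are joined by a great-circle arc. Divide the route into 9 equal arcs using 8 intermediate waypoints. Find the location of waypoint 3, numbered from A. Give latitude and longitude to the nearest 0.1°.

≈ lat 38.7°S, lon 137.0°E

Write both endpoints as unit vectors p₁, p₂ with components (cos φ cos λ, cos φ sin λ, sin φ).
The central angle between the endpoints is δ = arccos(p₁·p₂) ≈ 2.155 rad (123.5°).
Interpolate at f = 3/9 with slerp weights a = sin((1−f)δ)/sin δ ≈ 1.188, b = sin(fδ)/sin δ ≈ 0.789.
p = a·p₁ + b·p₂ ≈ (-0.571, 0.532, -0.625); φ = arcsin(p_z) ≈ -38.66°, λ = atan2(p_y, p_x) ≈ 137.02°.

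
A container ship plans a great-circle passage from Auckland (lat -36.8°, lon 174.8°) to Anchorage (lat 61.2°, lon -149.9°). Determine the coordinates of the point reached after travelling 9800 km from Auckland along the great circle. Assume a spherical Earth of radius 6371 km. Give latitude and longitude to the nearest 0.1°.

Write both endpoints as unit vectors p₁, p₂ with components (cos φ cos λ, cos φ sin λ, sin φ).
The central angle between the endpoints is δ = arccos(p₁·p₂) ≈ 1.782 rad (102.1°). The total great-circle distance is δ·R ≈ 1.782 × 6371 ≈ 11356 km, so the target fraction is f = 9800/11356 ≈ 0.863.
Interpolate at f ≈ 0.863 with slerp weights a = sin((1−f)δ)/sin δ ≈ 0.247, b = sin(fδ)/sin δ ≈ 1.022.
p = a·p₁ + b·p₂ ≈ (-0.623, -0.229, 0.748); φ = arcsin(p_z) ≈ 48.39°, λ = atan2(p_y, p_x) ≈ -159.82°.

≈ lat 48.4°, lon -159.8°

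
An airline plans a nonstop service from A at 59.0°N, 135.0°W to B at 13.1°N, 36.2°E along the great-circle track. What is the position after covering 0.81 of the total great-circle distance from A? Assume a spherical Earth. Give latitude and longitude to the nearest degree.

≈ 33°N, 34°E

Write both endpoints as unit vectors p₁, p₂ with components (cos φ cos λ, cos φ sin λ, sin φ).
The central angle between the endpoints is δ = arccos(p₁·p₂) ≈ 1.877 rad (107.5°).
Interpolate at f = 0.81 with slerp weights a = sin((1−f)δ)/sin δ ≈ 0.366, b = sin(fδ)/sin δ ≈ 1.047.
p = a·p₁ + b·p₂ ≈ (0.690, 0.469, 0.551); φ = arcsin(p_z) ≈ 33.45°, λ = atan2(p_y, p_x) ≈ 34.22°.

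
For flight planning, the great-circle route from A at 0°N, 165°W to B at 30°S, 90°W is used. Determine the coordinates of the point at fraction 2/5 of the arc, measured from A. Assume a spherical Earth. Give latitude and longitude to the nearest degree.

≈ 15°S, 138°W

Write both endpoints as unit vectors p₁, p₂ with components (cos φ cos λ, cos φ sin λ, sin φ).
The central angle between the endpoints is δ = arccos(p₁·p₂) ≈ 1.345 rad (77.0°).
Interpolate at f = 2/5 with slerp weights a = sin((1−f)δ)/sin δ ≈ 0.741, b = sin(fδ)/sin δ ≈ 0.526.
p = a·p₁ + b·p₂ ≈ (-0.716, -0.647, -0.263); φ = arcsin(p_z) ≈ -15.24°, λ = atan2(p_y, p_x) ≈ -137.88°.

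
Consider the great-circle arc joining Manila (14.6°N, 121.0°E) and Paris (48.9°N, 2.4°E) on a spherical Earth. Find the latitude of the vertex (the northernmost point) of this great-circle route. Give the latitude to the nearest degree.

The great circle lies in the plane with unit normal n̂ = (p₁ × p₂)/|p₁ × p₂|.
Here n̂_z ≈ -0.562; the vertex latitude is φ_max = arccos|n̂_z| ≈ 55.8°.

≈ 56°N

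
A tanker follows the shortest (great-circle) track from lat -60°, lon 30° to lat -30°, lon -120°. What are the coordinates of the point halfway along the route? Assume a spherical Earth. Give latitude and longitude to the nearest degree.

≈ lat -70°, lon -90°

The haversine formula gives a central angle δ ≈ 1.513 rad (86.7°) between the endpoints.
Interpolate at f = 1/2 with slerp weights a = sin((1−f)δ)/sin δ ≈ 0.687, b = sin(fδ)/sin δ ≈ 0.687.
p = a·p₁ + b·p₂ ≈ (0.000, -0.344, -0.939); φ = arcsin(p_z) ≈ -69.90°, λ = atan2(p_y, p_x) ≈ -90.00°.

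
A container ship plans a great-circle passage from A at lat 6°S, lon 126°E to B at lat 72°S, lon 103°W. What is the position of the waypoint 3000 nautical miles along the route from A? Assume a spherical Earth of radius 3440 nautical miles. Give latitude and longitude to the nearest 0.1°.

≈ lat 53.9°S, lon 143.7°E

Convert each endpoint to a unit vector on the sphere (x = cos φ cos λ, y = cos φ sin λ, z = sin φ).
The central angle between the endpoints is δ = arccos(p₁·p₂) ≈ 1.673 rad (95.9°). The total great-circle distance is δ·R ≈ 1.673 × 3440 ≈ 5756 nmi, so the target fraction is f = 3000/5756 ≈ 0.521.
Interpolate at f ≈ 0.521 with slerp weights a = sin((1−f)δ)/sin δ ≈ 0.722, b = sin(fδ)/sin δ ≈ 0.770.
p = a·p₁ + b·p₂ ≈ (-0.476, 0.349, -0.807); φ = arcsin(p_z) ≈ -53.85°, λ = atan2(p_y, p_x) ≈ 143.72°.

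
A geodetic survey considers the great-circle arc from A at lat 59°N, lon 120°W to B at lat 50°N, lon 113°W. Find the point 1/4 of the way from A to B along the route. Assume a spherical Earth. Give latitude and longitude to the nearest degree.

Convert each endpoint to a unit vector on the sphere (x = cos φ cos λ, y = cos φ sin λ, z = sin φ).
The central angle between the endpoints is δ = arccos(p₁·p₂) ≈ 0.172 rad (9.9°).
Interpolate at f = 1/4 with slerp weights a = sin((1−f)δ)/sin δ ≈ 0.752, b = sin(fδ)/sin δ ≈ 0.251.
p = a·p₁ + b·p₂ ≈ (-0.257, -0.484, 0.837); φ = arcsin(p_z) ≈ 56.79°, λ = atan2(p_y, p_x) ≈ -117.94°.

≈ lat 57°N, lon 118°W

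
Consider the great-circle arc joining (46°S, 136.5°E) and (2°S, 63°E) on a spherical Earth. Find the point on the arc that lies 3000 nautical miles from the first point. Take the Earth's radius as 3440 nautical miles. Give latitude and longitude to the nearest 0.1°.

≈ (21.4°S, 82.6°E)

Convert each endpoint to a unit vector on the sphere (x = cos φ cos λ, y = cos φ sin λ, z = sin φ).
The central angle between the endpoints is δ = arccos(p₁·p₂) ≈ 1.347 rad (77.2°). The total great-circle distance is δ·R ≈ 1.347 × 3440 ≈ 4632 nmi, so the target fraction is f = 3000/4632 ≈ 0.648.
Interpolate at f ≈ 0.648 with slerp weights a = sin((1−f)δ)/sin δ ≈ 0.469, b = sin(fδ)/sin δ ≈ 0.785.
p = a·p₁ + b·p₂ ≈ (0.120, 0.923, -0.365); φ = arcsin(p_z) ≈ -21.38°, λ = atan2(p_y, p_x) ≈ 82.59°.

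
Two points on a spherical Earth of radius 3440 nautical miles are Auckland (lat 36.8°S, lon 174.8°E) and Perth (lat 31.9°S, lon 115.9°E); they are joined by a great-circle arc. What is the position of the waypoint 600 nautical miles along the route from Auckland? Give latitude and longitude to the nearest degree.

Write both endpoints as unit vectors p₁, p₂ with components (cos φ cos λ, cos φ sin λ, sin φ).
The central angle between the endpoints is δ = arccos(p₁·p₂) ≈ 0.840 rad (48.1°). The total great-circle distance is δ·R ≈ 0.840 × 3440 ≈ 2889 nmi, so the target fraction is f = 600/2889 ≈ 0.208.
Interpolate at f ≈ 0.208 with slerp weights a = sin((1−f)δ)/sin δ ≈ 0.829, b = sin(fδ)/sin δ ≈ 0.233.
p = a·p₁ + b·p₂ ≈ (-0.748, 0.238, -0.620); φ = arcsin(p_z) ≈ -38.31°, λ = atan2(p_y, p_x) ≈ 162.33°.

≈ lat 38°S, lon 162°E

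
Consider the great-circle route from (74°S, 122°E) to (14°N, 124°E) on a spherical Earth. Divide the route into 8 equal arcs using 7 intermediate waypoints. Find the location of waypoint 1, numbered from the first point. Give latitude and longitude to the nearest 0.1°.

≈ (63.0°S, 122.8°E)

Write both endpoints as unit vectors p₁, p₂ with components (cos φ cos λ, cos φ sin λ, sin φ).
The central angle between the endpoints is δ = arccos(p₁·p₂) ≈ 1.536 rad (88.0°).
Interpolate at f = 1/8 with slerp weights a = sin((1−f)δ)/sin δ ≈ 0.975, b = sin(fδ)/sin δ ≈ 0.191.
p = a·p₁ + b·p₂ ≈ (-0.246, 0.382, -0.891); φ = arcsin(p_z) ≈ -63.00°, λ = atan2(p_y, p_x) ≈ 122.82°.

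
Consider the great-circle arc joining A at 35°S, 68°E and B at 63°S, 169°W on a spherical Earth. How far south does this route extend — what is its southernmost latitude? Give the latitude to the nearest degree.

The great circle lies in the plane with unit normal n̂ = (p₁ × p₂)/|p₁ × p₂|.
Here n̂_z ≈ +0.328; the vertex latitude is φ_max = arccos|n̂_z| ≈ 70.9°.
Check via Clairaut: cos φ_max = |cos φ₁| · sin C = cos(35.0°)·sin(156.4°) ≈ 0.328, again giving ≈ 70.9°.

≈ 71°S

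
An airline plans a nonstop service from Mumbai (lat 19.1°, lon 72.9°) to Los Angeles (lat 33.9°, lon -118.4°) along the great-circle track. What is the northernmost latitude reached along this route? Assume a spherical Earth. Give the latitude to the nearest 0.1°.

≈ 79.1°

The great circle lies in the plane with unit normal n̂ = (p₁ × p₂)/|p₁ × p₂|.
Here n̂_z ≈ +0.190; the vertex latitude is φ_max = arccos|n̂_z| ≈ 79.1°.
Check via Clairaut: cos φ_max = |cos φ₁| · sin C = cos(19.1°)·sin(11.6°) ≈ 0.190, again giving ≈ 79.1°.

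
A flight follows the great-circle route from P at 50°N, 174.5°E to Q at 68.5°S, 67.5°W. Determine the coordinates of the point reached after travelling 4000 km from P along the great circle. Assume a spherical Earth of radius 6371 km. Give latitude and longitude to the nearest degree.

From cos δ = sin φ₁ sin φ₂ + cos φ₁ cos φ₂ cos Δλ, the central angle is δ ≈ 2.538 rad (145.4°). The total great-circle distance is δ·R ≈ 2.538 × 6371 ≈ 16170 km, so the target fraction is f = 4000/16170 ≈ 0.247.
Interpolate at f ≈ 0.247 with slerp weights a = sin((1−f)δ)/sin δ ≈ 1.661, b = sin(fδ)/sin δ ≈ 1.035.
p = a·p₁ + b·p₂ ≈ (-0.918, -0.248, 0.310); φ = arcsin(p_z) ≈ 18.05°, λ = atan2(p_y, p_x) ≈ -164.88°.

≈ 18°N, 165°W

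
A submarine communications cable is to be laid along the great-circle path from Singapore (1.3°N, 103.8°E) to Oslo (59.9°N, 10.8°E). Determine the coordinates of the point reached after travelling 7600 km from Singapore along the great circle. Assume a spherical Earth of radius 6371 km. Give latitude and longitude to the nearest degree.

≈ (54°N, 51°E)

From cos δ = sin φ₁ sin φ₂ + cos φ₁ cos φ₂ cos Δλ, the central angle is δ ≈ 1.577 rad (90.4°). The total great-circle distance is δ·R ≈ 1.577 × 6371 ≈ 10050 km, so the target fraction is f = 7600/10050 ≈ 0.756.
Interpolate at f ≈ 0.756 with slerp weights a = sin((1−f)δ)/sin δ ≈ 0.375, b = sin(fδ)/sin δ ≈ 0.929.
p = a·p₁ + b·p₂ ≈ (0.368, 0.452, 0.813); φ = arcsin(p_z) ≈ 54.35°, λ = atan2(p_y, p_x) ≈ 50.79°.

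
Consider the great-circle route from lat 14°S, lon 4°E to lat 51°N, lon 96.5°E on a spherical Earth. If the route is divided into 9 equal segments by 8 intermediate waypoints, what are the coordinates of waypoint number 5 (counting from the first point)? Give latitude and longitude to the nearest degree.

Convert each endpoint to a unit vector on the sphere (x = cos φ cos λ, y = cos φ sin λ, z = sin φ).
The central angle between the endpoints is δ = arccos(p₁·p₂) ≈ 1.787 rad (102.4°).
Interpolate at f = 5/9 with slerp weights a = sin((1−f)δ)/sin δ ≈ 0.730, b = sin(fδ)/sin δ ≈ 0.858.
p = a·p₁ + b·p₂ ≈ (0.646, 0.586, 0.490); φ = arcsin(p_z) ≈ 29.33°, λ = atan2(p_y, p_x) ≈ 42.20°.

≈ lat 29°N, lon 42°E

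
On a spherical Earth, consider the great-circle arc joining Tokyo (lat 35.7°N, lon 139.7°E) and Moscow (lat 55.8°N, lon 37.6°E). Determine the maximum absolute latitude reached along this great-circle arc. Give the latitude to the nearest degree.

The great circle lies in the plane with unit normal n̂ = (p₁ × p₂)/|p₁ × p₂|.
Here n̂_z ≈ -0.484; the vertex latitude is φ_max = arccos|n̂_z| ≈ 61.1°.
Check via Clairaut: cos φ_max = |cos φ₁| · sin C = cos(35.7°)·sin(36.6°) ≈ 0.484, again giving ≈ 61.1°.

≈ 61°N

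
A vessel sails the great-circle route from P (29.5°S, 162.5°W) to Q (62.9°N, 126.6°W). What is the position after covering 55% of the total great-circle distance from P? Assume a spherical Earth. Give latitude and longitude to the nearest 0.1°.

≈ (22.1°N, 149.1°W)

Convert each endpoint to a unit vector on the sphere (x = cos φ cos λ, y = cos φ sin λ, z = sin φ).
The central angle between the endpoints is δ = arccos(p₁·p₂) ≈ 1.688 rad (96.7°).
Interpolate at f = 0.55 with slerp weights a = sin((1−f)δ)/sin δ ≈ 0.693, b = sin(fδ)/sin δ ≈ 0.806.
p = a·p₁ + b·p₂ ≈ (-0.795, -0.476, 0.376); φ = arcsin(p_z) ≈ 22.10°, λ = atan2(p_y, p_x) ≈ -149.06°.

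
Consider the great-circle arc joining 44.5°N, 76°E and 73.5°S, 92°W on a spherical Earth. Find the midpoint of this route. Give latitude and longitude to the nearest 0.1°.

Convert each endpoint to a unit vector on the sphere (x = cos φ cos λ, y = cos φ sin λ, z = sin φ).
The central angle between the endpoints is δ = arccos(p₁·p₂) ≈ 2.626 rad (150.5°).
Interpolate at f = 1/2 with slerp weights a = sin((1−f)δ)/sin δ ≈ 1.963, b = sin(fδ)/sin δ ≈ 1.963.
p = a·p₁ + b·p₂ ≈ (0.319, 0.801, -0.506); φ = arcsin(p_z) ≈ -30.41°, λ = atan2(p_y, p_x) ≈ 68.28°.

≈ 30.4°S, 68.3°E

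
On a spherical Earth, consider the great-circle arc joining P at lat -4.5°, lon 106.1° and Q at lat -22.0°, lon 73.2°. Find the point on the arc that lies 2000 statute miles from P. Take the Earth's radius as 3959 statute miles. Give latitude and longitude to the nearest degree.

From cos δ = sin φ₁ sin φ₂ + cos φ₁ cos φ₂ cos Δλ, the central angle is δ ≈ 0.634 rad (36.3°). The total great-circle distance is δ·R ≈ 0.634 × 3959 ≈ 2511 mi, so the target fraction is f = 2000/2511 ≈ 0.796.
Interpolate at f ≈ 0.796 with slerp weights a = sin((1−f)δ)/sin δ ≈ 0.217, b = sin(fδ)/sin δ ≈ 0.817.
p = a·p₁ + b·p₂ ≈ (0.159, 0.933, -0.323); φ = arcsin(p_z) ≈ -18.84°, λ = atan2(p_y, p_x) ≈ 80.34°.

≈ lat -19°, lon 80°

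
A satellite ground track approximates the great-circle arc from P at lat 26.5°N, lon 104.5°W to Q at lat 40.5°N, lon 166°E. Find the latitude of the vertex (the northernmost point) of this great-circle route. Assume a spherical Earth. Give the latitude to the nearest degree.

The great circle lies in the plane with unit normal n̂ = (p₁ × p₂)/|p₁ × p₂|.
Here n̂_z ≈ -0.712; the vertex latitude is φ_max = arccos|n̂_z| ≈ 44.6°.
Check via Clairaut: cos φ_max = |cos φ₁| · sin C = cos(26.5°)·sin(52.7°) ≈ 0.712, again giving ≈ 44.6°.

≈ 45°N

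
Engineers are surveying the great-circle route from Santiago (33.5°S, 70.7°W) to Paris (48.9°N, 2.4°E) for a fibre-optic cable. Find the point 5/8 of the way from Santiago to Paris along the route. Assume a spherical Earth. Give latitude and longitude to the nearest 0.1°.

From cos δ = sin φ₁ sin φ₂ + cos φ₁ cos φ₂ cos Δλ, the central angle is δ ≈ 1.830 rad (104.9°).
Interpolate at f = 5/8 with slerp weights a = sin((1−f)δ)/sin δ ≈ 0.656, b = sin(fδ)/sin δ ≈ 0.942.
p = a·p₁ + b·p₂ ≈ (0.799, -0.490, 0.348); φ = arcsin(p_z) ≈ 20.35°, λ = atan2(p_y, p_x) ≈ -31.52°.

≈ (20.4°N, 31.5°W)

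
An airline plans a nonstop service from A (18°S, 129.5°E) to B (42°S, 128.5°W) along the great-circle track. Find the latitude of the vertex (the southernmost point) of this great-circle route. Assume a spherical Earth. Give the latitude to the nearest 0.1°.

The great circle lies in the plane with unit normal n̂ = (p₁ × p₂)/|p₁ × p₂|.
Here n̂_z ≈ +0.693; the vertex latitude is φ_max = arccos|n̂_z| ≈ 46.2°.

≈ 46.2°S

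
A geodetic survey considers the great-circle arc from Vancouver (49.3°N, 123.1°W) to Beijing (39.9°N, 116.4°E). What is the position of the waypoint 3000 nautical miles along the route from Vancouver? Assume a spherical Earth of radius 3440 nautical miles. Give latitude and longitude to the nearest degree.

≈ 59°N, 146°E

The haversine formula gives a central angle δ ≈ 1.336 rad (76.6°) between the endpoints. The total great-circle distance is δ·R ≈ 1.336 × 3440 ≈ 4597 nmi, so the target fraction is f = 3000/4597 ≈ 0.653.
Interpolate at f ≈ 0.653 with slerp weights a = sin((1−f)δ)/sin δ ≈ 0.460, b = sin(fδ)/sin δ ≈ 0.787.
p = a·p₁ + b·p₂ ≈ (-0.432, 0.290, 0.854); φ = arcsin(p_z) ≈ 58.64°, λ = atan2(p_y, p_x) ≈ 146.20°.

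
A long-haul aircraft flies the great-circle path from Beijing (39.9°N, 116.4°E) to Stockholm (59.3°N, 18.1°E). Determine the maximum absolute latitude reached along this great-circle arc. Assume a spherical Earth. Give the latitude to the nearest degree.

≈ 64°N

The great circle lies in the plane with unit normal n̂ = (p₁ × p₂)/|p₁ × p₂|.
Here n̂_z ≈ -0.446; the vertex latitude is φ_max = arccos|n̂_z| ≈ 63.5°.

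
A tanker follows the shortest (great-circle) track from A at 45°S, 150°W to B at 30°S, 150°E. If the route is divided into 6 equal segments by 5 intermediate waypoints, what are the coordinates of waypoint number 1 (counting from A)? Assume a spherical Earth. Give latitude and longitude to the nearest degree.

≈ 45°S, 161°W

From cos δ = sin φ₁ sin φ₂ + cos φ₁ cos φ₂ cos Δλ, the central angle is δ ≈ 0.850 rad (48.7°).
Interpolate at f = 1/6 with slerp weights a = sin((1−f)δ)/sin δ ≈ 0.866, b = sin(fδ)/sin δ ≈ 0.188.
p = a·p₁ + b·p₂ ≈ (-0.671, -0.225, -0.706); φ = arcsin(p_z) ≈ -44.94°, λ = atan2(p_y, p_x) ≈ -161.49°.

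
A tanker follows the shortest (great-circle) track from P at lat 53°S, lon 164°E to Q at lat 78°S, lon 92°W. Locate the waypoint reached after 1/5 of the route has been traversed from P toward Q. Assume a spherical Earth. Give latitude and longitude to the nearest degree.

≈ lat 61°S, lon 169°E

Write both endpoints as unit vectors p₁, p₂ with components (cos φ cos λ, cos φ sin λ, sin φ).
The central angle between the endpoints is δ = arccos(p₁·p₂) ≈ 0.721 rad (41.3°).
Interpolate at f = 1/5 with slerp weights a = sin((1−f)δ)/sin δ ≈ 0.826, b = sin(fδ)/sin δ ≈ 0.218.
p = a·p₁ + b·p₂ ≈ (-0.480, 0.092, -0.873); φ = arcsin(p_z) ≈ -60.78°, λ = atan2(p_y, p_x) ≈ 169.16°.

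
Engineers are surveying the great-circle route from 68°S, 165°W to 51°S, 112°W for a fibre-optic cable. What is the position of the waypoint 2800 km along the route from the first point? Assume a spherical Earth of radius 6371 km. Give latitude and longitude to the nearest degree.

≈ 55°S, 117°W

Write both endpoints as unit vectors p₁, p₂ with components (cos φ cos λ, cos φ sin λ, sin φ).
The central angle between the endpoints is δ = arccos(p₁·p₂) ≈ 0.531 rad (30.4°). The total great-circle distance is δ·R ≈ 0.531 × 6371 ≈ 3381 km, so the target fraction is f = 2800/3381 ≈ 0.828.
Interpolate at f ≈ 0.828 with slerp weights a = sin((1−f)δ)/sin δ ≈ 0.180, b = sin(fδ)/sin δ ≈ 0.841.
p = a·p₁ + b·p₂ ≈ (-0.263, -0.508, -0.820); φ = arcsin(p_z) ≈ -55.10°, λ = atan2(p_y, p_x) ≈ -117.40°.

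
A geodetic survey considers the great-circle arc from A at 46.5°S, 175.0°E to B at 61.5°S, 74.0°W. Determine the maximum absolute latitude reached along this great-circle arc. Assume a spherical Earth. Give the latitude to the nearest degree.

≈ 69°S

The great circle lies in the plane with unit normal n̂ = (p₁ × p₂)/|p₁ × p₂|.
Here n̂_z ≈ +0.359; the vertex latitude is φ_max = arccos|n̂_z| ≈ 69.0°.
Check via Clairaut: cos φ_max = |cos φ₁| · sin C = cos(46.5°)·sin(148.6°) ≈ 0.359, again giving ≈ 69.0°.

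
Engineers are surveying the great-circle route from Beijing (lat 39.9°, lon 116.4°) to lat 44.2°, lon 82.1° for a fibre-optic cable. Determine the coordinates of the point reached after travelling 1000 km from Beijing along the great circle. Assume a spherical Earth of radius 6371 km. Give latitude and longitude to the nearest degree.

≈ lat 43°, lon 105°

Convert each endpoint to a unit vector on the sphere (x = cos φ cos λ, y = cos φ sin λ, z = sin φ).
The central angle between the endpoints is δ = arccos(p₁·p₂) ≈ 0.447 rad (25.6°). The total great-circle distance is δ·R ≈ 0.447 × 6371 ≈ 2851 km, so the target fraction is f = 1000/2851 ≈ 0.351.
Interpolate at f ≈ 0.351 with slerp weights a = sin((1−f)δ)/sin δ ≈ 0.662, b = sin(fδ)/sin δ ≈ 0.361.
p = a·p₁ + b·p₂ ≈ (-0.190, 0.711, 0.677); φ = arcsin(p_z) ≈ 42.57°, λ = atan2(p_y, p_x) ≈ 104.97°.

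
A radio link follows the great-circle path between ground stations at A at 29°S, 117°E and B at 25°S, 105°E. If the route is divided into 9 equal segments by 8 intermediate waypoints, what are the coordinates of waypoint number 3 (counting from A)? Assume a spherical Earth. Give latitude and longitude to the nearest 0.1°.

≈ 27.8°S, 112.9°E

Write both endpoints as unit vectors p₁, p₂ with components (cos φ cos λ, cos φ sin λ, sin φ).
The central angle between the endpoints is δ = arccos(p₁·p₂) ≈ 0.199 rad (11.4°).
Interpolate at f = 3/9 with slerp weights a = sin((1−f)δ)/sin δ ≈ 0.669, b = sin(fδ)/sin δ ≈ 0.335.
p = a·p₁ + b·p₂ ≈ (-0.344, 0.815, -0.466); φ = arcsin(p_z) ≈ -27.78°, λ = atan2(p_y, p_x) ≈ 112.90°.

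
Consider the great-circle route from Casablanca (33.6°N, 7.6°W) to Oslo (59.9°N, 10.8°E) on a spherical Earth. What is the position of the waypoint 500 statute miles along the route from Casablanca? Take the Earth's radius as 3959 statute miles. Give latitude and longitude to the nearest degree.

Write both endpoints as unit vectors p₁, p₂ with components (cos φ cos λ, cos φ sin λ, sin φ).
The central angle between the endpoints is δ = arccos(p₁·p₂) ≈ 0.505 rad (28.9°). The total great-circle distance is δ·R ≈ 0.505 × 3959 ≈ 2000 mi, so the target fraction is f = 500/2000 ≈ 0.250.
Interpolate at f ≈ 0.250 with slerp weights a = sin((1−f)δ)/sin δ ≈ 0.764, b = sin(fδ)/sin δ ≈ 0.260.
p = a·p₁ + b·p₂ ≈ (0.759, -0.060, 0.648); φ = arcsin(p_z) ≈ 40.40°, λ = atan2(p_y, p_x) ≈ -4.50°.

≈ 40°N, 4°W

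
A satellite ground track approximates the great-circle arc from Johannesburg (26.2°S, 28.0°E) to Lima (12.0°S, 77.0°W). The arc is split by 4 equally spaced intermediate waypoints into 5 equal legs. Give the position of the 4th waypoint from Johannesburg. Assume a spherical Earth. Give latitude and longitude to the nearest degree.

The haversine formula gives a central angle δ ≈ 1.707 rad (97.8°) between the endpoints.
Interpolate at f = 4/5 with slerp weights a = sin((1−f)δ)/sin δ ≈ 0.338, b = sin(fδ)/sin δ ≈ 0.988.
p = a·p₁ + b·p₂ ≈ (0.485, -0.799, -0.355); φ = arcsin(p_z) ≈ -20.77°, λ = atan2(p_y, p_x) ≈ -58.75°.

≈ 21°S, 59°W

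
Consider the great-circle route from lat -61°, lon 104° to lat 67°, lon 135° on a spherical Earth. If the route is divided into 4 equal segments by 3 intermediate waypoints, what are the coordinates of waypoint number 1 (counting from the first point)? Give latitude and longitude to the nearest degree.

From cos δ = sin φ₁ sin φ₂ + cos φ₁ cos φ₂ cos Δλ, the central angle is δ ≈ 2.269 rad (130.0°).
Interpolate at f = 1/4 with slerp weights a = sin((1−f)δ)/sin δ ≈ 1.294, b = sin(fδ)/sin δ ≈ 0.701.
p = a·p₁ + b·p₂ ≈ (-0.346, 0.803, -0.486); φ = arcsin(p_z) ≈ -29.10°, λ = atan2(p_y, p_x) ≈ 113.30°.

≈ lat -29°, lon 113°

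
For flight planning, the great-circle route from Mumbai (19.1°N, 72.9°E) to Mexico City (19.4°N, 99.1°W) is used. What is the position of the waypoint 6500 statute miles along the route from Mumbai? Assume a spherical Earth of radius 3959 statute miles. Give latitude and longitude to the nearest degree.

Convert each endpoint to a unit vector on the sphere (x = cos φ cos λ, y = cos φ sin λ, z = sin φ).
The central angle between the endpoints is δ = arccos(p₁·p₂) ≈ 2.456 rad (140.7°). The total great-circle distance is δ·R ≈ 2.456 × 3959 ≈ 9723 mi, so the target fraction is f = 6500/9723 ≈ 0.669.
Interpolate at f ≈ 0.669 with slerp weights a = sin((1−f)δ)/sin δ ≈ 1.148, b = sin(fδ)/sin δ ≈ 1.575.
p = a·p₁ + b·p₂ ≈ (0.084, -0.430, 0.899); φ = arcsin(p_z) ≈ 64.01°, λ = atan2(p_y, p_x) ≈ -78.95°.

≈ 64°N, 79°W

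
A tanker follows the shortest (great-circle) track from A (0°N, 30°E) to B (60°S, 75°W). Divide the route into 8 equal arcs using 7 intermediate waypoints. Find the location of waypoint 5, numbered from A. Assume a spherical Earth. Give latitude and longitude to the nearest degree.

≈ (50°S, 11°W)

Write both endpoints as unit vectors p₁, p₂ with components (cos φ cos λ, cos φ sin λ, sin φ).
The central angle between the endpoints is δ = arccos(p₁·p₂) ≈ 1.701 rad (97.4°).
Interpolate at f = 5/8 with slerp weights a = sin((1−f)δ)/sin δ ≈ 0.600, b = sin(fδ)/sin δ ≈ 0.881.
p = a·p₁ + b·p₂ ≈ (0.634, -0.125, -0.763); φ = arcsin(p_z) ≈ -49.74°, λ = atan2(p_y, p_x) ≈ -11.18°.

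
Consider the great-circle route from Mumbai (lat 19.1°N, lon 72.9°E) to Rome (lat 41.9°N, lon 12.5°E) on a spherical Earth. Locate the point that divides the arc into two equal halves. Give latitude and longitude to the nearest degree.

≈ lat 34°N, lon 47°E

Convert each endpoint to a unit vector on the sphere (x = cos φ cos λ, y = cos φ sin λ, z = sin φ).
The central angle between the endpoints is δ = arccos(p₁·p₂) ≈ 0.969 rad (55.5°).
Interpolate at f = 1/2 with slerp weights a = sin((1−f)δ)/sin δ ≈ 0.565, b = sin(fδ)/sin δ ≈ 0.565.
p = a·p₁ + b·p₂ ≈ (0.568, 0.601, 0.562); φ = arcsin(p_z) ≈ 34.21°, λ = atan2(p_y, p_x) ≈ 46.65°.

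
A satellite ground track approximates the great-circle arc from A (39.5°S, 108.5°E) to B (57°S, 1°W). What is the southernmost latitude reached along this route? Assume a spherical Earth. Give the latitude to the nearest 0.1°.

The great circle lies in the plane with unit normal n̂ = (p₁ × p₂)/|p₁ × p₂|.
Here n̂_z ≈ -0.431; the vertex latitude is φ_max = arccos|n̂_z| ≈ 64.5°.
Check via Clairaut: cos φ_max = |cos φ₁| · sin C = cos(39.5°)·sin(146.1°) ≈ 0.431, again giving ≈ 64.5°.

≈ 64.5°S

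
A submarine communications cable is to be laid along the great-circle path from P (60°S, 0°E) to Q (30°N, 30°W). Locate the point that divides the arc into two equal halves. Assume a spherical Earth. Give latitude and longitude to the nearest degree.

≈ (15°S, 19°W)

Write both endpoints as unit vectors p₁, p₂ with components (cos φ cos λ, cos φ sin λ, sin φ).
The central angle between the endpoints is δ = arccos(p₁·p₂) ≈ 1.629 rad (93.3°).
Interpolate at f = 1/2 with slerp weights a = sin((1−f)δ)/sin δ ≈ 0.729, b = sin(fδ)/sin δ ≈ 0.729.
p = a·p₁ + b·p₂ ≈ (0.911, -0.315, -0.267); φ = arcsin(p_z) ≈ -15.47°, λ = atan2(p_y, p_x) ≈ -19.11°.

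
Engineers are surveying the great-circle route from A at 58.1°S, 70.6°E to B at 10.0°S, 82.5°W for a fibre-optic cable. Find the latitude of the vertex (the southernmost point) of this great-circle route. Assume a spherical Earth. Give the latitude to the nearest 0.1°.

≈ 75.6°S

The great circle lies in the plane with unit normal n̂ = (p₁ × p₂)/|p₁ × p₂|.
Here n̂_z ≈ -0.248; the vertex latitude is φ_max = arccos|n̂_z| ≈ 75.6°.
Check via Clairaut: cos φ_max = |cos φ₁| · sin C = cos(58.1°)·sin(152.0°) ≈ 0.248, again giving ≈ 75.6°.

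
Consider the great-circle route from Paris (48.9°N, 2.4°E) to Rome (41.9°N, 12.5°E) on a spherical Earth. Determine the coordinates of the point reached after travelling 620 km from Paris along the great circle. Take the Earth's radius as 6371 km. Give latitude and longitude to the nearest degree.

≈ 45°N, 8°E

The haversine formula gives a central angle δ ≈ 0.174 rad (9.9°) between the endpoints. The total great-circle distance is δ·R ≈ 0.174 × 6371 ≈ 1106 km, so the target fraction is f = 620/1106 ≈ 0.560.
Interpolate at f ≈ 0.560 with slerp weights a = sin((1−f)δ)/sin δ ≈ 0.441, b = sin(fδ)/sin δ ≈ 0.562.
p = a·p₁ + b·p₂ ≈ (0.699, 0.103, 0.708); φ = arcsin(p_z) ≈ 45.08°, λ = atan2(p_y, p_x) ≈ 8.37°.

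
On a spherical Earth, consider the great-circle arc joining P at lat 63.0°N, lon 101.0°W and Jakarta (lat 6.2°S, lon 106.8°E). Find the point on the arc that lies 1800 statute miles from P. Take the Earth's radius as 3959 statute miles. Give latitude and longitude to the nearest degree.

Convert each endpoint to a unit vector on the sphere (x = cos φ cos λ, y = cos φ sin λ, z = sin φ).
The central angle between the endpoints is δ = arccos(p₁·p₂) ≈ 2.089 rad (119.7°). The total great-circle distance is δ·R ≈ 2.089 × 3959 ≈ 8271 mi, so the target fraction is f = 1800/8271 ≈ 0.218.
Interpolate at f ≈ 0.218 with slerp weights a = sin((1−f)δ)/sin δ ≈ 1.149, b = sin(fδ)/sin δ ≈ 0.506.
p = a·p₁ + b·p₂ ≈ (-0.245, -0.031, 0.969); φ = arcsin(p_z) ≈ 75.72°, λ = atan2(p_y, p_x) ≈ -172.82°.

≈ lat 76°N, lon 173°W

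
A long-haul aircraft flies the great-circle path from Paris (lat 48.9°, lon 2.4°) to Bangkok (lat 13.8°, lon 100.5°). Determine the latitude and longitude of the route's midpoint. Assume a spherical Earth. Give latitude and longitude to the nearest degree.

The haversine formula gives a central angle δ ≈ 1.481 rad (84.8°) between the endpoints.
Interpolate at f = 1/2 with slerp weights a = sin((1−f)δ)/sin δ ≈ 0.677, b = sin(fδ)/sin δ ≈ 0.677.
p = a·p₁ + b·p₂ ≈ (0.325, 0.665, 0.672); φ = arcsin(p_z) ≈ 42.22°, λ = atan2(p_y, p_x) ≈ 63.97°.

≈ lat 42°, lon 64°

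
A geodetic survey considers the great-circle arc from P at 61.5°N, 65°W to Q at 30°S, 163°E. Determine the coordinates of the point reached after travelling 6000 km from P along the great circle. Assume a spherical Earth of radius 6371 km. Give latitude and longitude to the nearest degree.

Write both endpoints as unit vectors p₁, p₂ with components (cos φ cos λ, cos φ sin λ, sin φ).
The central angle between the endpoints is δ = arccos(p₁·p₂) ≈ 2.369 rad (135.7°). The total great-circle distance is δ·R ≈ 2.369 × 6371 ≈ 15091 km, so the target fraction is f = 6000/15091 ≈ 0.398.
Interpolate at f ≈ 0.398 with slerp weights a = sin((1−f)δ)/sin δ ≈ 1.417, b = sin(fδ)/sin δ ≈ 1.158.
p = a·p₁ + b·p₂ ≈ (-0.673, -0.320, 0.667); φ = arcsin(p_z) ≈ 41.81°, λ = atan2(p_y, p_x) ≈ -154.60°.

≈ 42°N, 155°W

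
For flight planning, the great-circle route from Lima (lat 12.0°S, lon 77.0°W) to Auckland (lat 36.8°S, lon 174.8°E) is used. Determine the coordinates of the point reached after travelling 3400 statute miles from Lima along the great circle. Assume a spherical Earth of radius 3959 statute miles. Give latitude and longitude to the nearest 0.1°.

From cos δ = sin φ₁ sin φ₂ + cos φ₁ cos φ₂ cos Δλ, the central angle is δ ≈ 1.691 rad (96.9°). The total great-circle distance is δ·R ≈ 1.691 × 3959 ≈ 6695 mi, so the target fraction is f = 3400/6695 ≈ 0.508.
Interpolate at f ≈ 0.508 with slerp weights a = sin((1−f)δ)/sin δ ≈ 0.745, b = sin(fδ)/sin δ ≈ 0.763.
p = a·p₁ + b·p₂ ≈ (-0.444, -0.655, -0.612); φ = arcsin(p_z) ≈ -37.71°, λ = atan2(p_y, p_x) ≈ -124.16°.

≈ lat 37.7°S, lon 124.2°W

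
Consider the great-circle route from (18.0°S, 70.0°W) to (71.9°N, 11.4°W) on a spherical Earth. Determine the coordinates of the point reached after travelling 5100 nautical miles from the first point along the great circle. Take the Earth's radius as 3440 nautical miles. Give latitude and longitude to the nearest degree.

≈ (62°N, 35°W)

Write both endpoints as unit vectors p₁, p₂ with components (cos φ cos λ, cos φ sin λ, sin φ).
The central angle between the endpoints is δ = arccos(p₁·p₂) ≈ 1.711 rad (98.0°). The total great-circle distance is δ·R ≈ 1.711 × 3440 ≈ 5886 nmi, so the target fraction is f = 5100/5886 ≈ 0.866.
Interpolate at f ≈ 0.866 with slerp weights a = sin((1−f)δ)/sin δ ≈ 0.229, b = sin(fδ)/sin δ ≈ 1.006.
p = a·p₁ + b·p₂ ≈ (0.381, -0.266, 0.886); φ = arcsin(p_z) ≈ 62.32°, λ = atan2(p_y, p_x) ≈ -34.96°.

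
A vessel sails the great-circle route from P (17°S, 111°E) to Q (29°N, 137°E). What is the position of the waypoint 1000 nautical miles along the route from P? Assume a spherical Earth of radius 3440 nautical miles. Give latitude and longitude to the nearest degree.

Write both endpoints as unit vectors p₁, p₂ with components (cos φ cos λ, cos φ sin λ, sin φ).
The central angle between the endpoints is δ = arccos(p₁·p₂) ≈ 0.915 rad (52.4°). The total great-circle distance is δ·R ≈ 0.915 × 3440 ≈ 3147 nmi, so the target fraction is f = 1000/3147 ≈ 0.318.
Interpolate at f ≈ 0.318 with slerp weights a = sin((1−f)δ)/sin δ ≈ 0.737, b = sin(fδ)/sin δ ≈ 0.362.
p = a·p₁ + b·p₂ ≈ (-0.484, 0.874, -0.040); φ = arcsin(p_z) ≈ -2.31°, λ = atan2(p_y, p_x) ≈ 118.98°.

≈ (2°S, 119°E)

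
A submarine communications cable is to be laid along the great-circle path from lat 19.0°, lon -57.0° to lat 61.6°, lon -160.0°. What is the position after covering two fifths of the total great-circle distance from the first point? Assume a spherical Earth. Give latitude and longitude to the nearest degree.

From cos δ = sin φ₁ sin φ₂ + cos φ₁ cos φ₂ cos Δλ, the central angle is δ ≈ 1.384 rad (79.3°).
Interpolate at f = 2/5 with slerp weights a = sin((1−f)δ)/sin δ ≈ 0.751, b = sin(fδ)/sin δ ≈ 0.535.
p = a·p₁ + b·p₂ ≈ (0.148, -0.683, 0.715); φ = arcsin(p_z) ≈ 45.68°, λ = atan2(p_y, p_x) ≈ -77.79°.

≈ lat 46°, lon -78°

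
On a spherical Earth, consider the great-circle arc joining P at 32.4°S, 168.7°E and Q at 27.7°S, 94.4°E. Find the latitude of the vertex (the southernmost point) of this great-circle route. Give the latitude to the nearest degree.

≈ 36°S

The great circle lies in the plane with unit normal n̂ = (p₁ × p₂)/|p₁ × p₂|.
Here n̂_z ≈ -0.807; the vertex latitude is φ_max = arccos|n̂_z| ≈ 36.2°.
Check via Clairaut: cos φ_max = |cos φ₁| · sin C = cos(32.4°)·sin(107.2°) ≈ 0.807, again giving ≈ 36.2°.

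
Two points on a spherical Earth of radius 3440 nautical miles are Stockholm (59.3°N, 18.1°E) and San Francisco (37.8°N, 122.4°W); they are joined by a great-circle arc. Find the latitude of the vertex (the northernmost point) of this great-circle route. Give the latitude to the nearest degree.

≈ 75°N

The great circle lies in the plane with unit normal n̂ = (p₁ × p₂)/|p₁ × p₂|.
Here n̂_z ≈ -0.263; the vertex latitude is φ_max = arccos|n̂_z| ≈ 74.8°.
Check via Clairaut: cos φ_max = |cos φ₁| · sin C = cos(59.3°)·sin(31.0°) ≈ 0.263, again giving ≈ 74.8°.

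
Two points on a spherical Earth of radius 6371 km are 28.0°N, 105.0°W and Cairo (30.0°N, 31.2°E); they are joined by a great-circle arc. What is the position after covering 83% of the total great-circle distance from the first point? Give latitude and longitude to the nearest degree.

From cos δ = sin φ₁ sin φ₂ + cos φ₁ cos φ₂ cos Δλ, the central angle is δ ≈ 1.894 rad (108.5°).
Interpolate at f = 0.83 with slerp weights a = sin((1−f)δ)/sin δ ≈ 0.334, b = sin(fδ)/sin δ ≈ 1.054.
p = a·p₁ + b·p₂ ≈ (0.705, 0.189, 0.684); φ = arcsin(p_z) ≈ 43.14°, λ = atan2(p_y, p_x) ≈ 14.98°.

≈ 43°N, 15°E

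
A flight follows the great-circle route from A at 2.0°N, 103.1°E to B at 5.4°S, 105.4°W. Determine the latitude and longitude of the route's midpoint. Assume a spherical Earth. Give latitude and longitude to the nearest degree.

Write both endpoints as unit vectors p₁, p₂ with components (cos φ cos λ, cos φ sin λ, sin φ).
The central angle between the endpoints is δ = arccos(p₁·p₂) ≈ 2.642 rad (151.4°).
Interpolate at f = 1/2 with slerp weights a = sin((1−f)δ)/sin δ ≈ 2.022, b = sin(fδ)/sin δ ≈ 2.022.
p = a·p₁ + b·p₂ ≈ (-0.992, 0.027, -0.120); φ = arcsin(p_z) ≈ -6.87°, λ = atan2(p_y, p_x) ≈ 178.42°.

≈ 7°S, 178°E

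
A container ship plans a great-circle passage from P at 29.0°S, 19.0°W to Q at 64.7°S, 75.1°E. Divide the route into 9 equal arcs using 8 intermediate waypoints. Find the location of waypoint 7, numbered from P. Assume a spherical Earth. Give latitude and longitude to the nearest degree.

Convert each endpoint to a unit vector on the sphere (x = cos φ cos λ, y = cos φ sin λ, z = sin φ).
The central angle between the endpoints is δ = arccos(p₁·p₂) ≈ 1.147 rad (65.7°).
Interpolate at f = 7/9 with slerp weights a = sin((1−f)δ)/sin δ ≈ 0.277, b = sin(fδ)/sin δ ≈ 0.854.
p = a·p₁ + b·p₂ ≈ (0.323, 0.274, -0.906); φ = arcsin(p_z) ≈ -64.97°, λ = atan2(p_y, p_x) ≈ 40.34°.

≈ 65°S, 40°E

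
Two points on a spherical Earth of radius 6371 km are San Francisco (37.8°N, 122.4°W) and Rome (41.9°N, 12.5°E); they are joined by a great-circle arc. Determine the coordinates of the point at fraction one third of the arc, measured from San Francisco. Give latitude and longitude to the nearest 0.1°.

Convert each endpoint to a unit vector on the sphere (x = cos φ cos λ, y = cos φ sin λ, z = sin φ).
The central angle between the endpoints is δ = arccos(p₁·p₂) ≈ 1.577 rad (90.3°).
Interpolate at f = 1/3 with slerp weights a = sin((1−f)δ)/sin δ ≈ 0.868, b = sin(fδ)/sin δ ≈ 0.502.
p = a·p₁ + b·p₂ ≈ (-0.003, -0.498, 0.867); φ = arcsin(p_z) ≈ 60.12°, λ = atan2(p_y, p_x) ≈ -90.34°.

≈ (60.1°N, 90.3°W)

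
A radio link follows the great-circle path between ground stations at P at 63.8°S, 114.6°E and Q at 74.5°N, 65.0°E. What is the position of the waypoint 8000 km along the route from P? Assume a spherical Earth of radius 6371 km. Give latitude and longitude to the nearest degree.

≈ 7°N, 96°E

The haversine formula gives a central angle δ ≈ 2.479 rad (142.0°) between the endpoints. The total great-circle distance is δ·R ≈ 2.479 × 6371 ≈ 15791 km, so the target fraction is f = 8000/15791 ≈ 0.507.
Interpolate at f ≈ 0.507 with slerp weights a = sin((1−f)δ)/sin δ ≈ 1.527, b = sin(fδ)/sin δ ≈ 1.545.
p = a·p₁ + b·p₂ ≈ (-0.106, 0.987, 0.118); φ = arcsin(p_z) ≈ 6.78°, λ = atan2(p_y, p_x) ≈ 96.14°.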